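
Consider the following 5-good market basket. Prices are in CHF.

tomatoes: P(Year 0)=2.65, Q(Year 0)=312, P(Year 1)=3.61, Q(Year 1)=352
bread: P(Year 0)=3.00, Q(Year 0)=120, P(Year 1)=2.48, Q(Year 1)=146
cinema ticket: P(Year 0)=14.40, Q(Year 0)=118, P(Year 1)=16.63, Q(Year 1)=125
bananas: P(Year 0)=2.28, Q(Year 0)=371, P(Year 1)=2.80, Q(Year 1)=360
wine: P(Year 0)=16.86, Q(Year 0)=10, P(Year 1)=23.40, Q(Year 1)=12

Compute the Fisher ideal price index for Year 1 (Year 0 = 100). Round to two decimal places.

Laspeyres component (base-period weights):
ΣP(Year 1)Q(Year 0) = 3.61×312 + 2.48×120 + 16.63×118 + 2.80×371 + 23.40×10 = 1126.32 + 297.6 + 1962.34 + 1038.8 + 234 = 4659.06
ΣP(Year 0)Q(Year 0) = 2.65×312 + 3.00×120 + 14.40×118 + 2.28×371 + 16.86×10 = 826.8 + 360 + 1699.2 + 845.88 + 168.6 = 3900.48
L = 4659.06 / 3900.48 × 100 = 119.4484
Paasche component (current-period weights):
ΣP(Year 1)Q(Year 1) = 3.61×352 + 2.48×146 + 16.63×125 + 2.80×360 + 23.40×12 = 1270.72 + 362.08 + 2078.75 + 1008 + 280.8 = 5000.35
ΣP(Year 0)Q(Year 1) = 2.65×352 + 3.00×146 + 14.40×125 + 2.28×360 + 16.86×12 = 932.8 + 438 + 1800 + 820.8 + 202.32 = 4193.92
P = 5000.35 / 4193.92 × 100 = 119.2285
Fisher = √(L × P) = √(119.4484 × 119.2285) = 119.3384

119.34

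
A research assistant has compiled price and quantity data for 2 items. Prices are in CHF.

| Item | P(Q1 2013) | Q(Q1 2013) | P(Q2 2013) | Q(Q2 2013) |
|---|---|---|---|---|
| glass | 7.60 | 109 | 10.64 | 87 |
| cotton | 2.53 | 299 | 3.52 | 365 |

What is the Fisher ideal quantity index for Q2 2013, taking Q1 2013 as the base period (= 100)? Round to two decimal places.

99.95

Laspeyres component (base-period weights):
ΣP(Q1 2013)Q(Q2 2013) = 7.60×87 + 2.53×365 = 661.2 + 923.45 = 1584.65
ΣP(Q1 2013)Q(Q1 2013) = 7.60×109 + 2.53×299 = 828.4 + 756.47 = 1584.87
L = 1584.65 / 1584.87 × 100 = 99.9861
Paasche component (current-period weights):
ΣP(Q2 2013)Q(Q2 2013) = 10.64×87 + 3.52×365 = 925.68 + 1284.8 = 2210.48
ΣP(Q2 2013)Q(Q1 2013) = 10.64×109 + 3.52×299 = 1159.76 + 1052.48 = 2212.24
P = 2210.48 / 2212.24 × 100 = 99.9204
Fisher = √(L × P) = √(99.9861 × 99.9204) = 99.9533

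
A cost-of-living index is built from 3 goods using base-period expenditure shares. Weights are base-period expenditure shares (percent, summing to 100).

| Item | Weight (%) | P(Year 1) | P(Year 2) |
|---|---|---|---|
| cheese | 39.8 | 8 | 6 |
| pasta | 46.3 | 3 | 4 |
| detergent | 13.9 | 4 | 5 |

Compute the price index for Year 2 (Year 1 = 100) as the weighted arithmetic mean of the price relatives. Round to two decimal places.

108.96

cheese: 39.8 × (6/8) = 39.8 × 0.750000 = 29.8500
pasta: 46.3 × (4/3) = 46.3 × 1.333333 = 61.7333
detergent: 13.9 × (5/4) = 13.9 × 1.250000 = 17.3750
Index = Σ wᵢ·(p₁ᵢ/p₀ᵢ) = 29.8500 + 61.7333 + 17.3750 = 108.9583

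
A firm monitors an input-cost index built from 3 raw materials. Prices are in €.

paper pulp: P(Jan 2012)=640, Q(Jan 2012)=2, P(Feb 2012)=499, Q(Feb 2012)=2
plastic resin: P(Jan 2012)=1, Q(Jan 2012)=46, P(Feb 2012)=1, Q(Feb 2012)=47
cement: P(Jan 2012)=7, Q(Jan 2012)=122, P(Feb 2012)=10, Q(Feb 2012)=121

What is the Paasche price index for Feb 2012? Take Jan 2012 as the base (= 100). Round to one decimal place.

103.7

Paasche price index uses current-period quantities as weights.
ΣP(Feb 2012)·Q(Feb 2012) = 499×2 + 1×47 + 10×121 = 998 + 47 + 1210 = 2255
ΣP(Jan 2012)·Q(Feb 2012) = 640×2 + 1×47 + 7×121 = 1280 + 47 + 847 = 2174
Index = 2255 / 2174 × 100 = 103.7259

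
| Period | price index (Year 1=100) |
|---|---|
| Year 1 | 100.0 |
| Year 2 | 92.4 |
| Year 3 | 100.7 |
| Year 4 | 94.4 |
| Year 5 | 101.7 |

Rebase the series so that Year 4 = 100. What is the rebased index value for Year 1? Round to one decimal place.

Rebased(Year 1) = 100.0 / 94.4 × 100 = 105.9322

105.9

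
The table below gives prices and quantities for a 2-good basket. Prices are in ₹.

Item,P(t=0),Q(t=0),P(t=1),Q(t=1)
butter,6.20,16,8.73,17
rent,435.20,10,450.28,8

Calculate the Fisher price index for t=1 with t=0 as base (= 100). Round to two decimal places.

104.43

Laspeyres component (base-period weights):
ΣP(t=1)Q(t=0) = 8.73×16 + 450.28×10 = 139.68 + 4502.8 = 4642.48
ΣP(t=0)Q(t=0) = 6.20×16 + 435.20×10 = 99.2 + 4352 = 4451.2
L = 4642.48 / 4451.2 × 100 = 104.2973
Paasche component (current-period weights):
ΣP(t=1)Q(t=1) = 8.73×17 + 450.28×8 = 148.41 + 3602.24 = 3750.65
ΣP(t=0)Q(t=1) = 6.20×17 + 435.20×8 = 105.4 + 3481.6 = 3587
P = 3750.65 / 3587 × 100 = 104.5623
Fisher = √(L × P) = √(104.2973 × 104.5623) = 104.4297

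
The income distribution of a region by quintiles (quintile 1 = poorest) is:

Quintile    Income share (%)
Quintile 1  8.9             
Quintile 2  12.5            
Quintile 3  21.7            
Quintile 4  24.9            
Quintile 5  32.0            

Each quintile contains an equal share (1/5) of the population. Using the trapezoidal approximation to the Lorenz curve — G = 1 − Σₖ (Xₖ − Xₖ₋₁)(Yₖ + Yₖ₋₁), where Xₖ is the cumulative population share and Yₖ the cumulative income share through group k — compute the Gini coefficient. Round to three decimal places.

Cumulative income shares Yₖ: 0.0890, 0.2140, 0.4310, 0.6800, 1.0000
Σ (Xₖ−Xₖ₋₁)(Yₖ+Yₖ₋₁) = (1/5)(0.0890+0.0000) + (1/5)(0.2140+0.0890) + (1/5)(0.4310+0.2140) + (1/5)(0.6800+0.4310) + (1/5)(1.0000+0.6800)
  = 0.0178 + 0.0606 + 0.1290 + 0.2222 + 0.3360 = 0.7656
G = 1 − 0.7656 = 0.2344

0.234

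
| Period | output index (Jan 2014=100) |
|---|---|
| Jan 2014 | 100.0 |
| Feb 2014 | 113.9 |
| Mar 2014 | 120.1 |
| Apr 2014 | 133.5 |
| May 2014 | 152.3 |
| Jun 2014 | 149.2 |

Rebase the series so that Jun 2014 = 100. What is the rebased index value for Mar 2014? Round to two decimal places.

Rebased(Mar 2014) = 120.1 / 149.2 × 100 = 80.4960

80.50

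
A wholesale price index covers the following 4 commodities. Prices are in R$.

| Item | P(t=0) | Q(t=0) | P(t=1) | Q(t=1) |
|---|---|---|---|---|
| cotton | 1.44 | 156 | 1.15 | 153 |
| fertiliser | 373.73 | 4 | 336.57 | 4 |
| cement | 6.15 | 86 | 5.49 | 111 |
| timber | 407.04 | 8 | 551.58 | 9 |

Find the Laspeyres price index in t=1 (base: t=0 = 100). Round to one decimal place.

116.5

Laspeyres price index uses base-period quantities as weights.
ΣP(t=1)·Q(t=0) = 1.15×156 + 336.57×4 + 5.49×86 + 551.58×8 = 179.4 + 1346.28 + 472.14 + 4412.64 = 6410.46
ΣP(t=0)·Q(t=0) = 1.44×156 + 373.73×4 + 6.15×86 + 407.04×8 = 224.64 + 1494.92 + 528.9 + 3256.32 = 5504.78
Index = 6410.46 / 5504.78 × 100 = 116.4526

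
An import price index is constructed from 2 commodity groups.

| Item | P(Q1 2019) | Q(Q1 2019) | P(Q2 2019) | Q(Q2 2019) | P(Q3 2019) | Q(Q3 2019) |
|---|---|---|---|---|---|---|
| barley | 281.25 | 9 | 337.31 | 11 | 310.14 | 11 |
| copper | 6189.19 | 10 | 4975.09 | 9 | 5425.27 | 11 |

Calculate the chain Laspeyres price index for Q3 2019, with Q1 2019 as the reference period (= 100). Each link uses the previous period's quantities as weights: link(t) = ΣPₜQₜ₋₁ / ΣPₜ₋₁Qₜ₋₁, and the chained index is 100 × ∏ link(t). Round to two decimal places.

88.28

Link Q1 2019→Q2 2019:
ΣP(Q2 2019)Q(Q1 2019) = 337.31×9 + 4975.09×10 = 3035.79 + 49750.9 = 52786.69
ΣP(Q1 2019)Q(Q1 2019) = 281.25×9 + 6189.19×10 = 2531.25 + 61891.9 = 64423.15
link = 52786.69/64423.15 = 0.819375
Link Q2 2019→Q3 2019:
ΣP(Q3 2019)Q(Q2 2019) = 310.14×11 + 5425.27×9 = 3411.54 + 48827.43 = 52238.97
ΣP(Q2 2019)Q(Q2 2019) = 337.31×11 + 4975.09×9 = 3710.41 + 44775.81 = 48486.22
link = 52238.97/48486.22 = 1.077398
Chained index = 100 × 0.819375 × 1.077398 = 88.2793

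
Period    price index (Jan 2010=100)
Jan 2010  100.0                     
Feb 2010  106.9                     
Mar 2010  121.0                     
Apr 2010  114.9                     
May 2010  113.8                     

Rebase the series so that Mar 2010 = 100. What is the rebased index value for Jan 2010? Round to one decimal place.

Rebased(Jan 2010) = 100.0 / 121.0 × 100 = 82.6446

82.6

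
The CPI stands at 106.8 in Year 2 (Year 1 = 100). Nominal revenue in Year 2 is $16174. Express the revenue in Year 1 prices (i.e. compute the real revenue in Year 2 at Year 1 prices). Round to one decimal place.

Real = Nominal ÷ (Index/100) = 16174 ÷ (106.8/100)
     = 16174 ÷ 1.068 = 15144.1948

15144.2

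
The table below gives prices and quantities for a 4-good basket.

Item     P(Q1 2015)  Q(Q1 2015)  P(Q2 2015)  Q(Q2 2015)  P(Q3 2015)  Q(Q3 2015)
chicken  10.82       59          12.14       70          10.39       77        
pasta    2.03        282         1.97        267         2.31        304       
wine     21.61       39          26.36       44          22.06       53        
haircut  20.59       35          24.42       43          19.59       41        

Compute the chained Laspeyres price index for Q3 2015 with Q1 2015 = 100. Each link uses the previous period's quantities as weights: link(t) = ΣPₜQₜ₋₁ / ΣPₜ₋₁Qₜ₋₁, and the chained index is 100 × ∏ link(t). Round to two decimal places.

100.11

Link Q1 2015→Q2 2015:
ΣP(Q2 2015)Q(Q1 2015) = 12.14×59 + 1.97×282 + 26.36×39 + 24.42×35 = 716.26 + 555.54 + 1028.04 + 854.7 = 3154.54
ΣP(Q1 2015)Q(Q1 2015) = 10.82×59 + 2.03×282 + 21.61×39 + 20.59×35 = 638.38 + 572.46 + 842.79 + 720.65 = 2774.28
link = 3154.54/2774.28 = 1.137066
Link Q2 2015→Q3 2015:
ΣP(Q3 2015)Q(Q2 2015) = 10.39×70 + 2.31×267 + 22.06×44 + 19.59×43 = 727.3 + 616.77 + 970.64 + 842.37 = 3157.08
ΣP(Q2 2015)Q(Q2 2015) = 12.14×70 + 1.97×267 + 26.36×44 + 24.42×43 = 849.8 + 525.99 + 1159.84 + 1050.06 = 3585.69
link = 3157.08/3585.69 = 0.880467
Chained index = 100 × 1.137066 × 0.880467 = 100.1149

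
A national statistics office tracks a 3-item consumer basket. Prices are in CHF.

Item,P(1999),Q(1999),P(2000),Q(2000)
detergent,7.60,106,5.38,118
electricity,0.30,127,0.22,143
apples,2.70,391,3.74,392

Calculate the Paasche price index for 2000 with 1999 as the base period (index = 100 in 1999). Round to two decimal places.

106.72

Paasche price index uses current-period quantities as weights.
ΣP(2000)·Q(2000) = 5.38×118 + 0.22×143 + 3.74×392 = 634.84 + 31.46 + 1466.08 = 2132.38
ΣP(1999)·Q(2000) = 7.60×118 + 0.30×143 + 2.70×392 = 896.8 + 42.9 + 1058.4 = 1998.1
Index = 2132.38 / 1998.1 × 100 = 106.7204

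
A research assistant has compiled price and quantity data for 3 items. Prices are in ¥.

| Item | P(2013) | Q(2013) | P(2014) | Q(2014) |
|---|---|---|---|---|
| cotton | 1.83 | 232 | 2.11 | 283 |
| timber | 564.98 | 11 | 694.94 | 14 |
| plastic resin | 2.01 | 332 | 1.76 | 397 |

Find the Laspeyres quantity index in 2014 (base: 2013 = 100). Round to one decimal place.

126.3

Laspeyres quantity index uses base-period prices as weights.
ΣP(2013)·Q(2014) = 1.83×283 + 564.98×14 + 2.01×397 = 517.89 + 7909.72 + 797.97 = 9225.58
ΣP(2013)·Q(2013) = 1.83×232 + 564.98×11 + 2.01×332 = 424.56 + 6214.78 + 667.32 = 7306.66
Index = 9225.58 / 7306.66 × 100 = 126.2626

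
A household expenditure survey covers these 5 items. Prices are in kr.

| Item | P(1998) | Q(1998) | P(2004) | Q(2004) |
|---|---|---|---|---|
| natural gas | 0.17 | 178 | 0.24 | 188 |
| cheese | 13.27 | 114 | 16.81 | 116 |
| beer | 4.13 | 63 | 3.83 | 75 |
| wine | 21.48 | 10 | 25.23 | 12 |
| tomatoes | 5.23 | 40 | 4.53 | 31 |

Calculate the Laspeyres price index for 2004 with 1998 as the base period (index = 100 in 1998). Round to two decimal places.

Laspeyres price index uses base-period quantities as weights.
ΣP(2004)·Q(1998) = 0.24×178 + 16.81×114 + 3.83×63 + 25.23×10 + 4.53×40 = 42.72 + 1916.34 + 241.29 + 252.3 + 181.2 = 2633.85
ΣP(1998)·Q(1998) = 0.17×178 + 13.27×114 + 4.13×63 + 21.48×10 + 5.23×40 = 30.26 + 1512.78 + 260.19 + 214.8 + 209.2 = 2227.23
Index = 2633.85 / 2227.23 × 100 = 118.2568

118.26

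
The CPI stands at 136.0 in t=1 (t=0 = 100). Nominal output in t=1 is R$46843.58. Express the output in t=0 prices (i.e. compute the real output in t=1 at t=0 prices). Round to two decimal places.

34443.81

Real = Nominal ÷ (Index/100) = 46843.58 ÷ (136.0/100)
     = 46843.58 ÷ 1.360 = 34443.8088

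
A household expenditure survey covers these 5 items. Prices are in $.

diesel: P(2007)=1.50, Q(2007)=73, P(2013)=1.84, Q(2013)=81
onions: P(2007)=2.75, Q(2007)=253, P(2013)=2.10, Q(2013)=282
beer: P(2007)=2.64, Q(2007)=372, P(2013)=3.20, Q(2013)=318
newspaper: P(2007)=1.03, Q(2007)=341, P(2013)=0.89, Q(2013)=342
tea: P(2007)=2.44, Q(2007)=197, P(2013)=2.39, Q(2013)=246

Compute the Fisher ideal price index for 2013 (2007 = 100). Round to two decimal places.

Laspeyres component (base-period weights):
ΣP(2013)Q(2007) = 1.84×73 + 2.10×253 + 3.20×372 + 0.89×341 + 2.39×197 = 134.32 + 531.3 + 1190.4 + 303.49 + 470.83 = 2630.34
ΣP(2007)Q(2007) = 1.50×73 + 2.75×253 + 2.64×372 + 1.03×341 + 2.44×197 = 109.5 + 695.75 + 982.08 + 351.23 + 480.68 = 2619.24
L = 2630.34 / 2619.24 × 100 = 100.4238
Paasche component (current-period weights):
ΣP(2013)Q(2013) = 1.84×81 + 2.10×282 + 3.20×318 + 0.89×342 + 2.39×246 = 149.04 + 592.2 + 1017.6 + 304.38 + 587.94 = 2651.16
ΣP(2007)Q(2013) = 1.50×81 + 2.75×282 + 2.64×318 + 1.03×342 + 2.44×246 = 121.5 + 775.5 + 839.52 + 352.26 + 600.24 = 2689.02
P = 2651.16 / 2689.02 × 100 = 98.5921
Fisher = √(L × P) = √(100.4238 × 98.5921) = 99.5037

99.50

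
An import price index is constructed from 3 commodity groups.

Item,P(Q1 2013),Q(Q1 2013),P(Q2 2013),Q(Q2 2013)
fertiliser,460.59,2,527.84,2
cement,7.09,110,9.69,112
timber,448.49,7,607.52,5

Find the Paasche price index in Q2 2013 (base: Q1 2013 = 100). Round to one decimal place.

130.8

Paasche price index uses current-period quantities as weights.
ΣP(Q2 2013)·Q(Q2 2013) = 527.84×2 + 9.69×112 + 607.52×5 = 1055.68 + 1085.28 + 3037.6 = 5178.56
ΣP(Q1 2013)·Q(Q2 2013) = 460.59×2 + 7.09×112 + 448.49×5 = 921.18 + 794.08 + 2242.45 = 3957.71
Index = 5178.56 / 3957.71 × 100 = 130.8474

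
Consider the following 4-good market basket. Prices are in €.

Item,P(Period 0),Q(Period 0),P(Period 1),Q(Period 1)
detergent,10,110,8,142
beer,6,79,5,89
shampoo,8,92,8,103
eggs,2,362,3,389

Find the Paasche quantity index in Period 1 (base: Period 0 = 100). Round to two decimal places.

115.34

Paasche quantity index uses current-period prices as weights.
ΣP(Period 1)·Q(Period 1) = 8×142 + 5×89 + 8×103 + 3×389 = 1136 + 445 + 824 + 1167 = 3572
ΣP(Period 1)·Q(Period 0) = 8×110 + 5×79 + 8×92 + 3×362 = 880 + 395 + 736 + 1086 = 3097
Index = 3572 / 3097 × 100 = 115.3374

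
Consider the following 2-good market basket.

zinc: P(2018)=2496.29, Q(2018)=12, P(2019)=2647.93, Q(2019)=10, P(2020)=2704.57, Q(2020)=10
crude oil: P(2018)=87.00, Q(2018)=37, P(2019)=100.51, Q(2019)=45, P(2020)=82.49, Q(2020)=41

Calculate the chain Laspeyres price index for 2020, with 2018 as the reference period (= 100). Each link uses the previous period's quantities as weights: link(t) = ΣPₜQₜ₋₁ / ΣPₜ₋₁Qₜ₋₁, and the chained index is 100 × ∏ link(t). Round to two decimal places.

Link 2018→2019:
ΣP(2019)Q(2018) = 2647.93×12 + 100.51×37 = 31775.16 + 3718.87 = 35494.03
ΣP(2018)Q(2018) = 2496.29×12 + 87.00×37 = 29955.48 + 3219 = 33174.48
link = 35494.03/33174.48 = 1.069920
Link 2019→2020:
ΣP(2020)Q(2019) = 2704.57×10 + 82.49×45 = 27045.7 + 3712.05 = 30757.75
ΣP(2019)Q(2019) = 2647.93×10 + 100.51×45 = 26479.3 + 4522.95 = 31002.25
link = 30757.75/31002.25 = 0.992113
Chained index = 100 × 1.069920 × 0.992113 = 106.1482

106.15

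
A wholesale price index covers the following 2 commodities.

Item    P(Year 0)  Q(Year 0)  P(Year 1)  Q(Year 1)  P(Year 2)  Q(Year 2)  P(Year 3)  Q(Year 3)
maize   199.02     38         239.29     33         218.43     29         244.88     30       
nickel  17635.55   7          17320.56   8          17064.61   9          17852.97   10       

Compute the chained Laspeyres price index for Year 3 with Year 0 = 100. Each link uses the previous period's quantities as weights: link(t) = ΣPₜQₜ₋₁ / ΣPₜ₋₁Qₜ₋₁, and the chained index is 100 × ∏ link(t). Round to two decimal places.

102.43

Link Year 0→Year 1:
ΣP(Year 1)Q(Year 0) = 239.29×38 + 17320.56×7 = 9093.02 + 121243.92 = 130336.94
ΣP(Year 0)Q(Year 0) = 199.02×38 + 17635.55×7 = 7562.76 + 123448.85 = 131011.61
link = 130336.94/131011.61 = 0.994850
Link Year 1→Year 2:
ΣP(Year 2)Q(Year 1) = 218.43×33 + 17064.61×8 = 7208.19 + 136516.88 = 143725.07
ΣP(Year 1)Q(Year 1) = 239.29×33 + 17320.56×8 = 7896.57 + 138564.48 = 146461.05
link = 143725.07/146461.05 = 0.981319
Link Year 2→Year 3:
ΣP(Year 3)Q(Year 2) = 244.88×29 + 17852.97×9 = 7101.52 + 160676.73 = 167778.25
ΣP(Year 2)Q(Year 2) = 218.43×29 + 17064.61×9 = 6334.47 + 153581.49 = 159915.96
link = 167778.25/159915.96 = 1.049165
Chained index = 100 × 0.994850 × 0.981319 × 1.049165 = 102.4264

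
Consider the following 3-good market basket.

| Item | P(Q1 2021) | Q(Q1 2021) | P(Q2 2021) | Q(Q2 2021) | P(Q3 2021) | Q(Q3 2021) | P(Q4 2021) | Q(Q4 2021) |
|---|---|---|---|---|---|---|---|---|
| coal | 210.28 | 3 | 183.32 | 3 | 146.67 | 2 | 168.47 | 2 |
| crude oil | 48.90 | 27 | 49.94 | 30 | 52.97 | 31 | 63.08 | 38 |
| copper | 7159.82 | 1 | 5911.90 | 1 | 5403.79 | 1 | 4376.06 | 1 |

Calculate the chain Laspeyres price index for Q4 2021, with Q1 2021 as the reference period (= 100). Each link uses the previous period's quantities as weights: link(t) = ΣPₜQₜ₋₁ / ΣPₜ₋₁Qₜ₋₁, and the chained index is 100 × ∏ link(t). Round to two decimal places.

72.73

Link Q1 2021→Q2 2021:
ΣP(Q2 2021)Q(Q1 2021) = 183.32×3 + 49.94×27 + 5911.90×1 = 549.96 + 1348.38 + 5911.9 = 7810.24
ΣP(Q1 2021)Q(Q1 2021) = 210.28×3 + 48.90×27 + 7159.82×1 = 630.84 + 1320.3 + 7159.82 = 9110.96
link = 7810.24/9110.96 = 0.857236
Link Q2 2021→Q3 2021:
ΣP(Q3 2021)Q(Q2 2021) = 146.67×3 + 52.97×30 + 5403.79×1 = 440.01 + 1589.1 + 5403.79 = 7432.9
ΣP(Q2 2021)Q(Q2 2021) = 183.32×3 + 49.94×30 + 5911.90×1 = 549.96 + 1498.2 + 5911.9 = 7960.06
link = 7432.9/7960.06 = 0.933774
Link Q3 2021→Q4 2021:
ΣP(Q4 2021)Q(Q3 2021) = 168.47×2 + 63.08×31 + 4376.06×1 = 336.94 + 1955.48 + 4376.06 = 6668.48
ΣP(Q3 2021)Q(Q3 2021) = 146.67×2 + 52.97×31 + 5403.79×1 = 293.34 + 1642.07 + 5403.79 = 7339.2
link = 6668.48/7339.2 = 0.908611
Chained index = 100 × 0.857236 × 0.933774 × 0.908611 = 72.7311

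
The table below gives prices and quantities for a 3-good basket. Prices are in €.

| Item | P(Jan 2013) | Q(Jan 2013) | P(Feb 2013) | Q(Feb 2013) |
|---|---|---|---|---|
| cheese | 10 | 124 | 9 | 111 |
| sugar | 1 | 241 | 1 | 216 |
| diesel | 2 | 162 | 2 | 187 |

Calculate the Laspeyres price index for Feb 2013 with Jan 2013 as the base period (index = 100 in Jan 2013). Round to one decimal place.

93.1

Laspeyres price index uses base-period quantities as weights.
ΣP(Feb 2013)·Q(Jan 2013) = 9×124 + 1×241 + 2×162 = 1116 + 241 + 324 = 1681
ΣP(Jan 2013)·Q(Jan 2013) = 10×124 + 1×241 + 2×162 = 1240 + 241 + 324 = 1805
Index = 1681 / 1805 × 100 = 93.1302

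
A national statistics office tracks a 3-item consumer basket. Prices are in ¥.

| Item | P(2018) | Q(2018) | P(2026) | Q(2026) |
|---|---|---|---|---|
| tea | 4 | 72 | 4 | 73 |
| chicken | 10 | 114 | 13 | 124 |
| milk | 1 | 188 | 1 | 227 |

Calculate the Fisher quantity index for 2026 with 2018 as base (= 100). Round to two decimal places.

108.84

Laspeyres component (base-period weights):
ΣP(2018)Q(2026) = 4×73 + 10×124 + 1×227 = 292 + 1240 + 227 = 1759
ΣP(2018)Q(2018) = 4×72 + 10×114 + 1×188 = 288 + 1140 + 188 = 1616
L = 1759 / 1616 × 100 = 108.8490
Paasche component (current-period weights):
ΣP(2026)Q(2026) = 4×73 + 13×124 + 1×227 = 292 + 1612 + 227 = 2131
ΣP(2026)Q(2018) = 4×72 + 13×114 + 1×188 = 288 + 1482 + 188 = 1958
P = 2131 / 1958 × 100 = 108.8355
Fisher = √(L × P) = √(108.8490 × 108.8355) = 108.8423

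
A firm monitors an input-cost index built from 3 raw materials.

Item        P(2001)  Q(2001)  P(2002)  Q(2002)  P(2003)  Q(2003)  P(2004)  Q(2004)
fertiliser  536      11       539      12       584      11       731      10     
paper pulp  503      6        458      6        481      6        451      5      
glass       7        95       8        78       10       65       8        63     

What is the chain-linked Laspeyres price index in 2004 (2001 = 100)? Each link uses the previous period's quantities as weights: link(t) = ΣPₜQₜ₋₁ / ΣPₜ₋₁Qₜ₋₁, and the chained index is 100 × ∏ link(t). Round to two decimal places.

Link 2001→2002:
ΣP(2002)Q(2001) = 539×11 + 458×6 + 8×95 = 5929 + 2748 + 760 = 9437
ΣP(2001)Q(2001) = 536×11 + 503×6 + 7×95 = 5896 + 3018 + 665 = 9579
link = 9437/9579 = 0.985176
Link 2002→2003:
ΣP(2003)Q(2002) = 584×12 + 481×6 + 10×78 = 7008 + 2886 + 780 = 10674
ΣP(2002)Q(2002) = 539×12 + 458×6 + 8×78 = 6468 + 2748 + 624 = 9840
link = 10674/9840 = 1.084756
Link 2003→2004:
ΣP(2004)Q(2003) = 731×11 + 451×6 + 8×65 = 8041 + 2706 + 520 = 11267
ΣP(2003)Q(2003) = 584×11 + 481×6 + 10×65 = 6424 + 2886 + 650 = 9960
link = 11267/9960 = 1.131225
Chained index = 100 × 0.985176 × 1.084756 × 1.131225 = 120.8912

120.89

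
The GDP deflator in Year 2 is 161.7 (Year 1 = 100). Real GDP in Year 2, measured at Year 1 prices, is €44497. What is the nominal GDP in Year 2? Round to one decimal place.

71951.6

Nominal = Real × (Index/100) = 44497 × (161.7/100)
        = 44497 × 1.617 = 71951.6490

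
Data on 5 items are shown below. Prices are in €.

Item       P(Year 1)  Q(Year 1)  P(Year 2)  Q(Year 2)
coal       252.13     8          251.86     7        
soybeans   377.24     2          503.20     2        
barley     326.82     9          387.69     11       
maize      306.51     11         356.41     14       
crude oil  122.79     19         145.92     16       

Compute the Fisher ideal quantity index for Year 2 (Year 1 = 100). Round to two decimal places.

108.55

Laspeyres component (base-period weights):
ΣP(Year 1)Q(Year 2) = 252.13×7 + 377.24×2 + 326.82×11 + 306.51×14 + 122.79×16 = 1764.91 + 754.48 + 3595.02 + 4291.14 + 1964.64 = 12370.19
ΣP(Year 1)Q(Year 1) = 252.13×8 + 377.24×2 + 326.82×9 + 306.51×11 + 122.79×19 = 2017.04 + 754.48 + 2941.38 + 3371.61 + 2333.01 = 11417.52
L = 12370.19 / 11417.52 × 100 = 108.3439
Paasche component (current-period weights):
ΣP(Year 2)Q(Year 2) = 251.86×7 + 503.20×2 + 387.69×11 + 356.41×14 + 145.92×16 = 1763.02 + 1006.4 + 4264.59 + 4989.74 + 2334.72 = 14358.47
ΣP(Year 2)Q(Year 1) = 251.86×8 + 503.20×2 + 387.69×9 + 356.41×11 + 145.92×19 = 2014.88 + 1006.4 + 3489.21 + 3920.51 + 2772.48 = 13203.48
P = 14358.47 / 13203.48 × 100 = 108.7476
Fisher = √(L × P) = √(108.3439 × 108.7476) = 108.5456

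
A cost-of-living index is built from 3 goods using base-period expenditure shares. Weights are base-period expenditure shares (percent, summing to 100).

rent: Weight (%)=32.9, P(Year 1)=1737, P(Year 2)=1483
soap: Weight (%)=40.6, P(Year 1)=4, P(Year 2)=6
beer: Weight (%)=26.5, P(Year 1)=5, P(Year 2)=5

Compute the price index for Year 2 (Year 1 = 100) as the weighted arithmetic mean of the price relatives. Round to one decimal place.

115.5

rent: 32.9 × (1483/1737) = 32.9 × 0.853771 = 28.0891
soap: 40.6 × (6/4) = 40.6 × 1.500000 = 60.9000
beer: 26.5 × (5/5) = 26.5 × 1.000000 = 26.5000
Index = Σ wᵢ·(p₁ᵢ/p₀ᵢ) = 28.0891 + 60.9000 + 26.5000 = 115.4891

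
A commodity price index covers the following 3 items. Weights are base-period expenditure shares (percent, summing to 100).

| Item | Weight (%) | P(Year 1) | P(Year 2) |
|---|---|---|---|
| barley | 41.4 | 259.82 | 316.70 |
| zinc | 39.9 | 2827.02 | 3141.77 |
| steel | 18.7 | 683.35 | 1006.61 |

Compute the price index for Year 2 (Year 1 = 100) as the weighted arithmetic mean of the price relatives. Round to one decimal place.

122.4

barley: 41.4 × (316.70/259.82) = 41.4 × 1.218921 = 50.4633
zinc: 39.9 × (3141.77/2827.02) = 39.9 × 1.111336 = 44.3423
steel: 18.7 × (1006.61/683.35) = 18.7 × 1.473052 = 27.5461
Index = Σ wᵢ·(p₁ᵢ/p₀ᵢ) = 50.4633 + 44.3423 + 27.5461 = 122.3517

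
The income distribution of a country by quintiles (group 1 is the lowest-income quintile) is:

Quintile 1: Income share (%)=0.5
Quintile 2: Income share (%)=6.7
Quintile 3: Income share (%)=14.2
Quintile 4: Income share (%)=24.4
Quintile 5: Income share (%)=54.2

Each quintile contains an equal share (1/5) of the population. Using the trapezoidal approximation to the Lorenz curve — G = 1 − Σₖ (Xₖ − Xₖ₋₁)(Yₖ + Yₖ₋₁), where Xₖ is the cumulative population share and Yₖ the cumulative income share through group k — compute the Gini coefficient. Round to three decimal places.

0.500

Cumulative income shares Yₖ: 0.0050, 0.0720, 0.2140, 0.4580, 1.0000
Σ (Xₖ−Xₖ₋₁)(Yₖ+Yₖ₋₁) = (1/5)(0.0050+0.0000) + (1/5)(0.0720+0.0050) + (1/5)(0.2140+0.0720) + (1/5)(0.4580+0.2140) + (1/5)(1.0000+0.4580)
  = 0.0010 + 0.0154 + 0.0572 + 0.1344 + 0.2916 = 0.4996
G = 1 − 0.4996 = 0.5004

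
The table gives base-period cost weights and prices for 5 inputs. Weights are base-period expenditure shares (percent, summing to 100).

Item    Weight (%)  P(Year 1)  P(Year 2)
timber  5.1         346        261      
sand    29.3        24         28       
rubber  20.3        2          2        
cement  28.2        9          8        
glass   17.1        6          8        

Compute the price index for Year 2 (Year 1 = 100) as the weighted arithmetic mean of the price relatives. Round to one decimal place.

timber: 5.1 × (261/346) = 5.1 × 0.754335 = 3.8471
sand: 29.3 × (28/24) = 29.3 × 1.166667 = 34.1833
rubber: 20.3 × (2/2) = 20.3 × 1.000000 = 20.3000
cement: 28.2 × (8/9) = 28.2 × 0.888889 = 25.0667
glass: 17.1 × (8/6) = 17.1 × 1.333333 = 22.8000
Index = Σ wᵢ·(p₁ᵢ/p₀ᵢ) = 3.8471 + 34.1833 + 20.3000 + 25.0667 + 22.8000 = 106.1971

106.2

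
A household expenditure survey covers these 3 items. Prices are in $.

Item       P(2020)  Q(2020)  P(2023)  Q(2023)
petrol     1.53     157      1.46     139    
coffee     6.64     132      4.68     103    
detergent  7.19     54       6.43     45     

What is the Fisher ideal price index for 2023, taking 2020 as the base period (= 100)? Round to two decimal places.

79.60

Laspeyres component (base-period weights):
ΣP(2023)Q(2020) = 1.46×157 + 4.68×132 + 6.43×54 = 229.22 + 617.76 + 347.22 = 1194.2
ΣP(2020)Q(2020) = 1.53×157 + 6.64×132 + 7.19×54 = 240.21 + 876.48 + 388.26 = 1504.95
L = 1194.2 / 1504.95 × 100 = 79.3515
Paasche component (current-period weights):
ΣP(2023)Q(2023) = 1.46×139 + 4.68×103 + 6.43×45 = 202.94 + 482.04 + 289.35 = 974.33
ΣP(2020)Q(2023) = 1.53×139 + 6.64×103 + 7.19×45 = 212.67 + 683.92 + 323.55 = 1220.14
P = 974.33 / 1220.14 × 100 = 79.8540
Fisher = √(L × P) = √(79.3515 × 79.8540) = 79.6023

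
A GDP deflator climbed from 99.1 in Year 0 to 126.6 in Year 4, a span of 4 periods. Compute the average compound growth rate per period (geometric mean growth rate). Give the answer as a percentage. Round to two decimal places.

Growth factor = (126.6/99.1)^(1/4) = (1.277497)^(1/4) = 1.063139
Growth rate = 1.063139 − 1 = 0.063139 = 6.3139%

6.31%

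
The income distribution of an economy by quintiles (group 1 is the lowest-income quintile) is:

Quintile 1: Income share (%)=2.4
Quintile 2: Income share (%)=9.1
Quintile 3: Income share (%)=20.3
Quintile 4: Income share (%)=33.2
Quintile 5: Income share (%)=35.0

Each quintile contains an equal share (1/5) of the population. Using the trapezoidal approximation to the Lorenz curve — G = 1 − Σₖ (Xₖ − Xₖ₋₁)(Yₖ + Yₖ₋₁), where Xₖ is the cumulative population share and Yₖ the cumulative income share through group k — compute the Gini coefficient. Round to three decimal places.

0.357

Cumulative income shares Yₖ: 0.0240, 0.1150, 0.3180, 0.6500, 1.0000
Σ (Xₖ−Xₖ₋₁)(Yₖ+Yₖ₋₁) = (1/5)(0.0240+0.0000) + (1/5)(0.1150+0.0240) + (1/5)(0.3180+0.1150) + (1/5)(0.6500+0.3180) + (1/5)(1.0000+0.6500)
  = 0.0048 + 0.0278 + 0.0866 + 0.1936 + 0.3300 = 0.6428
G = 1 − 0.6428 = 0.3572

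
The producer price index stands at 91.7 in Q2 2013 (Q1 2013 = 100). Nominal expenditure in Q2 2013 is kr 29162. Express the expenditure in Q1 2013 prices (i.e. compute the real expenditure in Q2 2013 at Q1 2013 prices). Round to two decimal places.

Real = Nominal ÷ (Index/100) = 29162 ÷ (91.7/100)
     = 29162 ÷ 0.917 = 31801.5267

31801.53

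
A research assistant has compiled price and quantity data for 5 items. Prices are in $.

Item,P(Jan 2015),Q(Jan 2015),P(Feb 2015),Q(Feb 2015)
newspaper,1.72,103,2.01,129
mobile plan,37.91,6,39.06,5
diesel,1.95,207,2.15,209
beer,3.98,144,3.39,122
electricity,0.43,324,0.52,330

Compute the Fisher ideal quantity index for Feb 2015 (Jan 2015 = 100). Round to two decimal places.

Laspeyres component (base-period weights):
ΣP(Jan 2015)Q(Feb 2015) = 1.72×129 + 37.91×5 + 1.95×209 + 3.98×122 + 0.43×330 = 221.88 + 189.55 + 407.55 + 485.56 + 141.9 = 1446.44
ΣP(Jan 2015)Q(Jan 2015) = 1.72×103 + 37.91×6 + 1.95×207 + 3.98×144 + 0.43×324 = 177.16 + 227.46 + 403.65 + 573.12 + 139.32 = 1520.71
L = 1446.44 / 1520.71 × 100 = 95.1161
Paasche component (current-period weights):
ΣP(Feb 2015)Q(Feb 2015) = 2.01×129 + 39.06×5 + 2.15×209 + 3.39×122 + 0.52×330 = 259.29 + 195.3 + 449.35 + 413.58 + 171.6 = 1489.12
ΣP(Feb 2015)Q(Jan 2015) = 2.01×103 + 39.06×6 + 2.15×207 + 3.39×144 + 0.52×324 = 207.03 + 234.36 + 445.05 + 488.16 + 168.48 = 1543.08
P = 1489.12 / 1543.08 × 100 = 96.5031
Fisher = √(L × P) = √(95.1161 × 96.5031) = 95.8071

95.81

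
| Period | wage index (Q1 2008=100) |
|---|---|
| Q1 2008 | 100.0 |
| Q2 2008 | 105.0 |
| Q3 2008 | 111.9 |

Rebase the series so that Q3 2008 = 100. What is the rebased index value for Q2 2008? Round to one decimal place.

93.8

Rebased(Q2 2008) = 105.0 / 111.9 × 100 = 93.8338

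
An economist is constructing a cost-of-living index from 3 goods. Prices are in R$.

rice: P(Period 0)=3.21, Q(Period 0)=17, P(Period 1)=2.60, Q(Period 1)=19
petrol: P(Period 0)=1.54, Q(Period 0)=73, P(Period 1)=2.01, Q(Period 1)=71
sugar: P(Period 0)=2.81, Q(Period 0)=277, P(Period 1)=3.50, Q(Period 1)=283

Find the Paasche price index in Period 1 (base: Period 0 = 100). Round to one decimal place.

Paasche price index uses current-period quantities as weights.
ΣP(Period 1)·Q(Period 1) = 2.60×19 + 2.01×71 + 3.50×283 = 49.4 + 142.71 + 990.5 = 1182.61
ΣP(Period 0)·Q(Period 1) = 3.21×19 + 1.54×71 + 2.81×283 = 60.99 + 109.34 + 795.23 = 965.56
Index = 1182.61 / 965.56 × 100 = 122.4792

122.5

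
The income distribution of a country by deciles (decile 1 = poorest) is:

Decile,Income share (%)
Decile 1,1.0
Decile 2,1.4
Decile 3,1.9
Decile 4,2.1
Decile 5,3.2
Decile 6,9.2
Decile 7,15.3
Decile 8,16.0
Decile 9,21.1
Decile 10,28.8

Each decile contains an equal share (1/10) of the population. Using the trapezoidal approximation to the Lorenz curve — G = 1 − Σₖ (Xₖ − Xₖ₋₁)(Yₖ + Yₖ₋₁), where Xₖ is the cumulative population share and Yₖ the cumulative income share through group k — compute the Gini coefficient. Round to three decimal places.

Cumulative income shares Yₖ: 0.0100, 0.0240, 0.0430, 0.0640, 0.0960, 0.1880, 0.3410, 0.5010, 0.7120, 1.0000
Σ (Xₖ−Xₖ₋₁)(Yₖ+Yₖ₋₁) = (1/10)(0.0100+0.0000) + (1/10)(0.0240+0.0100) + (1/10)(0.0430+0.0240) + (1/10)(0.0640+0.0430) + (1/10)(0.0960+0.0640) + (1/10)(0.1880+0.0960) + (1/10)(0.3410+0.1880) + (1/10)(0.5010+0.3410) + (1/10)(0.7120+0.5010) + (1/10)(1.0000+0.7120)
  = 0.0010 + 0.0034 + 0.0067 + 0.0107 + 0.0160 + 0.0284 + 0.0529 + 0.0842 + 0.1213 + 0.1712 = 0.4958
G = 1 − 0.4958 = 0.5042

0.504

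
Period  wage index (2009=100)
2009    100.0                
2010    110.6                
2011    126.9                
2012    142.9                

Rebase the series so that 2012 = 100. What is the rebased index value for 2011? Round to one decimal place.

88.8

Rebased(2011) = 126.9 / 142.9 × 100 = 88.8034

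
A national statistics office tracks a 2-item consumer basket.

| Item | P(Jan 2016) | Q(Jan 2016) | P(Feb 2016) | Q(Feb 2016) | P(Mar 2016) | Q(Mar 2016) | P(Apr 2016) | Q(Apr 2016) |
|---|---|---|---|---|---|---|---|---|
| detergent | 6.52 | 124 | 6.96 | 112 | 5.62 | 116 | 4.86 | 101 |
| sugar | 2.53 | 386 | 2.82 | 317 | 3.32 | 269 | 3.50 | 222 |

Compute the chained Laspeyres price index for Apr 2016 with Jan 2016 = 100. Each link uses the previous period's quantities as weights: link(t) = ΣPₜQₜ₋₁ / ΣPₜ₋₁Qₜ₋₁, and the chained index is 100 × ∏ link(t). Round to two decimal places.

107.05

Link Jan 2016→Feb 2016:
ΣP(Feb 2016)Q(Jan 2016) = 6.96×124 + 2.82×386 = 863.04 + 1088.52 = 1951.56
ΣP(Jan 2016)Q(Jan 2016) = 6.52×124 + 2.53×386 = 808.48 + 976.58 = 1785.06
link = 1951.56/1785.06 = 1.093274
Link Feb 2016→Mar 2016:
ΣP(Mar 2016)Q(Feb 2016) = 5.62×112 + 3.32×317 = 629.44 + 1052.44 = 1681.88
ΣP(Feb 2016)Q(Feb 2016) = 6.96×112 + 2.82×317 = 779.52 + 893.94 = 1673.46
link = 1681.88/1673.46 = 1.005031
Link Mar 2016→Apr 2016:
ΣP(Apr 2016)Q(Mar 2016) = 4.86×116 + 3.50×269 = 563.76 + 941.5 = 1505.26
ΣP(Mar 2016)Q(Mar 2016) = 5.62×116 + 3.32×269 = 651.92 + 893.08 = 1545
link = 1505.26/1545 = 0.974278
Chained index = 100 × 1.093274 × 1.005031 × 0.974278 = 107.0513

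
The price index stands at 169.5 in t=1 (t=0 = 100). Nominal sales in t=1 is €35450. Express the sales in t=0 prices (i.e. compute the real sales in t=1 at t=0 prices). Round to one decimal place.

20914.5

Real = Nominal ÷ (Index/100) = 35450 ÷ (169.5/100)
     = 35450 ÷ 1.695 = 20914.4543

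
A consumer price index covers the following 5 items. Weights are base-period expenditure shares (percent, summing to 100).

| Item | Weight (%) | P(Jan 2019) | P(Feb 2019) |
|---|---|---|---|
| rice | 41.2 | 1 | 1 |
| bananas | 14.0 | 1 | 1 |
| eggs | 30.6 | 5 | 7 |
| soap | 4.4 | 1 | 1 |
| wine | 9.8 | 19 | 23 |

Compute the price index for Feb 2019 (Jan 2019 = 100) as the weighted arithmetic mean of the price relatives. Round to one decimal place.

114.3

rice: 41.2 × (1/1) = 41.2 × 1.000000 = 41.2000
bananas: 14.0 × (1/1) = 14.0 × 1.000000 = 14.0000
eggs: 30.6 × (7/5) = 30.6 × 1.400000 = 42.8400
soap: 4.4 × (1/1) = 4.4 × 1.000000 = 4.4000
wine: 9.8 × (23/19) = 9.8 × 1.210526 = 11.8632
Index = Σ wᵢ·(p₁ᵢ/p₀ᵢ) = 41.2000 + 14.0000 + 42.8400 + 4.4000 + 11.8632 = 114.3032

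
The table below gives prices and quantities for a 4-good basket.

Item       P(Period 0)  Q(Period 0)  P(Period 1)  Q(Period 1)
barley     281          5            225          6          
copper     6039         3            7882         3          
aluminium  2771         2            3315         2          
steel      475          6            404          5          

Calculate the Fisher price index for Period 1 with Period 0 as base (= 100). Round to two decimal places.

Laspeyres component (base-period weights):
ΣP(Period 1)Q(Period 0) = 225×5 + 7882×3 + 3315×2 + 404×6 = 1125 + 23646 + 6630 + 2424 = 33825
ΣP(Period 0)Q(Period 0) = 281×5 + 6039×3 + 2771×2 + 475×6 = 1405 + 18117 + 5542 + 2850 = 27914
L = 33825 / 27914 × 100 = 121.1758
Paasche component (current-period weights):
ΣP(Period 1)Q(Period 1) = 225×6 + 7882×3 + 3315×2 + 404×5 = 1350 + 23646 + 6630 + 2020 = 33646
ΣP(Period 0)Q(Period 1) = 281×6 + 6039×3 + 2771×2 + 475×5 = 1686 + 18117 + 5542 + 2375 = 27720
P = 33646 / 27720 × 100 = 121.3781
Fisher = √(L × P) = √(121.1758 × 121.3781) = 121.2769

121.28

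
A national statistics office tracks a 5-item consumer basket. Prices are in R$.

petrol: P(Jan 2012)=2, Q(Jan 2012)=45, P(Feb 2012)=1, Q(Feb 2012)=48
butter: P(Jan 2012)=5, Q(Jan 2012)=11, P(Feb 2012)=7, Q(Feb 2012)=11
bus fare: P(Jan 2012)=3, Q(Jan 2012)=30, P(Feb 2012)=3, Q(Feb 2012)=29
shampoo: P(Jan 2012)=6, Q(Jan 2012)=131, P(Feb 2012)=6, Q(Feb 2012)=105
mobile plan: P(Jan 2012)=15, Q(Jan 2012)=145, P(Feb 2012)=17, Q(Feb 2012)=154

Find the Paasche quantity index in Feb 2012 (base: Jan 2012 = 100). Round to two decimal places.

Paasche quantity index uses current-period prices as weights.
ΣP(Feb 2012)·Q(Feb 2012) = 1×48 + 7×11 + 3×29 + 6×105 + 17×154 = 48 + 77 + 87 + 630 + 2618 = 3460
ΣP(Feb 2012)·Q(Jan 2012) = 1×45 + 7×11 + 3×30 + 6×131 + 17×145 = 45 + 77 + 90 + 786 + 2465 = 3463
Index = 3460 / 3463 × 100 = 99.9134

99.91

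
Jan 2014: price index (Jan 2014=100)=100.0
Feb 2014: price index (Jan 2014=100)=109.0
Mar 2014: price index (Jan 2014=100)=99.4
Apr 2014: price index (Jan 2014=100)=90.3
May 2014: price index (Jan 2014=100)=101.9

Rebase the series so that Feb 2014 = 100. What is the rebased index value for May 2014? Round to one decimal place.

Rebased(May 2014) = 101.9 / 109.0 × 100 = 93.4862

93.5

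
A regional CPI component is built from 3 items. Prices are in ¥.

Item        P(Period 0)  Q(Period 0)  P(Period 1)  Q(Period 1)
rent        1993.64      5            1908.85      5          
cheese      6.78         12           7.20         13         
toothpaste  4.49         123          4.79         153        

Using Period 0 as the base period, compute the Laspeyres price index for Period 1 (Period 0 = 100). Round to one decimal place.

Laspeyres price index uses base-period quantities as weights.
ΣP(Period 1)·Q(Period 0) = 1908.85×5 + 7.20×12 + 4.79×123 = 9544.25 + 86.4 + 589.17 = 10219.82
ΣP(Period 0)·Q(Period 0) = 1993.64×5 + 6.78×12 + 4.49×123 = 9968.2 + 81.36 + 552.27 = 10601.83
Index = 10219.82 / 10601.83 × 100 = 96.3968

96.4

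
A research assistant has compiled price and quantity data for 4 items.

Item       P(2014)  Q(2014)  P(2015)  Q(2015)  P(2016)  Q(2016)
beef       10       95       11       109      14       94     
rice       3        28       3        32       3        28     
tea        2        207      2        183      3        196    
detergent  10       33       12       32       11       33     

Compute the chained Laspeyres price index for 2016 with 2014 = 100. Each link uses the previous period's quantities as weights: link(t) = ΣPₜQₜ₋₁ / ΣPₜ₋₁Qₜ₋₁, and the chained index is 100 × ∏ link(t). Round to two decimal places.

Link 2014→2015:
ΣP(2015)Q(2014) = 11×95 + 3×28 + 2×207 + 12×33 = 1045 + 84 + 414 + 396 = 1939
ΣP(2014)Q(2014) = 10×95 + 3×28 + 2×207 + 10×33 = 950 + 84 + 414 + 330 = 1778
link = 1939/1778 = 1.090551
Link 2015→2016:
ΣP(2016)Q(2015) = 14×109 + 3×32 + 3×183 + 11×32 = 1526 + 96 + 549 + 352 = 2523
ΣP(2015)Q(2015) = 11×109 + 3×32 + 2×183 + 12×32 = 1199 + 96 + 366 + 384 = 2045
link = 2523/2045 = 1.233741
Chained index = 100 × 1.090551 × 1.233741 = 134.5458

134.55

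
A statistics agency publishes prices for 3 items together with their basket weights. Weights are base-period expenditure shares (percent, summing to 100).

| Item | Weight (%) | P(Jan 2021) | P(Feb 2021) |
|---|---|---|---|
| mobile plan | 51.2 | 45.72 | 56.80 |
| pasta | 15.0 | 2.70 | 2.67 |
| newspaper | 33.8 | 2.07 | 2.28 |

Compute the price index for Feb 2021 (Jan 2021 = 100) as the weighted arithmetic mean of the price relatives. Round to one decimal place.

115.7

mobile plan: 51.2 × (56.80/45.72) = 51.2 × 1.242345 = 63.6080
pasta: 15.0 × (2.67/2.70) = 15.0 × 0.988889 = 14.8333
newspaper: 33.8 × (2.28/2.07) = 33.8 × 1.101449 = 37.2290
Index = Σ wᵢ·(p₁ᵢ/p₀ᵢ) = 63.6080 + 14.8333 + 37.2290 = 115.6704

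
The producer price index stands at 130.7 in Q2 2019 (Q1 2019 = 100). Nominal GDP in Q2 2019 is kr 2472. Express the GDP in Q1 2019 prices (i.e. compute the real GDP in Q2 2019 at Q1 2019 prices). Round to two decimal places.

1891.35

Real = Nominal ÷ (Index/100) = 2472 ÷ (130.7/100)
     = 2472 ÷ 1.307 = 1891.3542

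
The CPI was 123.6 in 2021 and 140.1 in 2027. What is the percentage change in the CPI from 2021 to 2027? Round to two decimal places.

Change = (140.1 − 123.6) / 123.6 × 100
       = 16.5 / 123.6 × 100 = 13.3495%

13.35%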